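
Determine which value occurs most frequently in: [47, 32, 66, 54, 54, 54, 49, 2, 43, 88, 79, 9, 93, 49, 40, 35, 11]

54

Step 1: Count the frequency of each value:
  2: appears 1 time(s)
  9: appears 1 time(s)
  11: appears 1 time(s)
  32: appears 1 time(s)
  35: appears 1 time(s)
  40: appears 1 time(s)
  43: appears 1 time(s)
  47: appears 1 time(s)
  49: appears 2 time(s)
  54: appears 3 time(s)
  66: appears 1 time(s)
  79: appears 1 time(s)
  88: appears 1 time(s)
  93: appears 1 time(s)
Step 2: The value 54 appears most frequently (3 times).
Step 3: Mode = 54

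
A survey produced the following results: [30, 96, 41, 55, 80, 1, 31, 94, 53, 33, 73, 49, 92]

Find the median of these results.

53

Step 1: Sort the data in ascending order: [1, 30, 31, 33, 41, 49, 53, 55, 73, 80, 92, 94, 96]
Step 2: The number of values is n = 13.
Step 3: Since n is odd, the median is the middle value at position 7: 53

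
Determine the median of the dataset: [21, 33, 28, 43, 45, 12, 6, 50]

30.5

Step 1: Sort the data in ascending order: [6, 12, 21, 28, 33, 43, 45, 50]
Step 2: The number of values is n = 8.
Step 3: Since n is even, the median is the average of positions 4 and 5:
  Median = (28 + 33) / 2 = 30.5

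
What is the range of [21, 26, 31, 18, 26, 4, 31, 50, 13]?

46

Step 1: Identify the maximum value: max = 50
Step 2: Identify the minimum value: min = 4
Step 3: Range = max - min = 50 - 4 = 46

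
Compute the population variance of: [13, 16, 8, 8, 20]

21.6

Step 1: Compute the mean: (13 + 16 + 8 + 8 + 20) / 5 = 13
Step 2: Compute squared deviations from the mean:
  (13 - 13)^2 = 0
  (16 - 13)^2 = 9
  (8 - 13)^2 = 25
  (8 - 13)^2 = 25
  (20 - 13)^2 = 49
Step 3: Sum of squared deviations = 108
Step 4: Population variance = 108 / 5 = 21.6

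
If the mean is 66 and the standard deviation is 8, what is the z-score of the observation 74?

1

Step 1: Recall the z-score formula: z = (x - mu) / sigma
Step 2: Substitute values: z = (74 - 66) / 8
Step 3: z = 8 / 8 = 1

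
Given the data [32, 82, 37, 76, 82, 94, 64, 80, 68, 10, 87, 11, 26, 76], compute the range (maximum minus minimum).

84

Step 1: Identify the maximum value: max = 94
Step 2: Identify the minimum value: min = 10
Step 3: Range = max - min = 94 - 10 = 84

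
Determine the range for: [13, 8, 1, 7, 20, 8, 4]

19

Step 1: Identify the maximum value: max = 20
Step 2: Identify the minimum value: min = 1
Step 3: Range = max - min = 20 - 1 = 19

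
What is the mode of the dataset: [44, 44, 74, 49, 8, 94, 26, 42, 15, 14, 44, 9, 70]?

44

Step 1: Count the frequency of each value:
  8: appears 1 time(s)
  9: appears 1 time(s)
  14: appears 1 time(s)
  15: appears 1 time(s)
  26: appears 1 time(s)
  42: appears 1 time(s)
  44: appears 3 time(s)
  49: appears 1 time(s)
  70: appears 1 time(s)
  74: appears 1 time(s)
  94: appears 1 time(s)
Step 2: The value 44 appears most frequently (3 times).
Step 3: Mode = 44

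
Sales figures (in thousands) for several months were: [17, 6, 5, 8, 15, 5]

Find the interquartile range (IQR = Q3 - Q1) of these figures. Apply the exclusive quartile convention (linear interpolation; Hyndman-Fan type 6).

10.5

Step 1: Sort the data: [5, 5, 6, 8, 15, 17]
Step 2: n = 6
Step 3: Using the exclusive quartile method:
  Q1 = 5
  Q2 (median) = 7
  Q3 = 15.5
  IQR = Q3 - Q1 = 15.5 - 5 = 10.5
Step 4: IQR = 10.5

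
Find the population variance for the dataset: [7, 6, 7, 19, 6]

25.2

Step 1: Compute the mean: (7 + 6 + 7 + 19 + 6) / 5 = 9
Step 2: Compute squared deviations from the mean:
  (7 - 9)^2 = 4
  (6 - 9)^2 = 9
  (7 - 9)^2 = 4
  (19 - 9)^2 = 100
  (6 - 9)^2 = 9
Step 3: Sum of squared deviations = 126
Step 4: Population variance = 126 / 5 = 25.2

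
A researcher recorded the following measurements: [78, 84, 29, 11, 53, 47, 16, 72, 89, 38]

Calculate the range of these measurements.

78

Step 1: Identify the maximum value: max = 89
Step 2: Identify the minimum value: min = 11
Step 3: Range = max - min = 89 - 11 = 78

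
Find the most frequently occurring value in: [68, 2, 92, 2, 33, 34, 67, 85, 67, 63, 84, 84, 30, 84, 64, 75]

84

Step 1: Count the frequency of each value:
  2: appears 2 time(s)
  30: appears 1 time(s)
  33: appears 1 time(s)
  34: appears 1 time(s)
  63: appears 1 time(s)
  64: appears 1 time(s)
  67: appears 2 time(s)
  68: appears 1 time(s)
  75: appears 1 time(s)
  84: appears 3 time(s)
  85: appears 1 time(s)
  92: appears 1 time(s)
Step 2: The value 84 appears most frequently (3 times).
Step 3: Mode = 84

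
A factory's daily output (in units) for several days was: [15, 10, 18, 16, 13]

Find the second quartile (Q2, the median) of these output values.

15

Step 1: Sort the data: [10, 13, 15, 16, 18]
Step 2: n = 5
Step 3: Q2 is the median. Since n is odd, it is the middle value at position 3: 15
Step 4: Q2 = 15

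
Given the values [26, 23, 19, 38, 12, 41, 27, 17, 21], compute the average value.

24.8889

Step 1: Sum all values: 26 + 23 + 19 + 38 + 12 + 41 + 27 + 17 + 21 = 224
Step 2: Count the number of values: n = 9
Step 3: Mean = sum / n = 224 / 9 = 24.8889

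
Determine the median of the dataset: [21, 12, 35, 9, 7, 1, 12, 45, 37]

12

Step 1: Sort the data in ascending order: [1, 7, 9, 12, 12, 21, 35, 37, 45]
Step 2: The number of values is n = 9.
Step 3: Since n is odd, the median is the middle value at position 5: 12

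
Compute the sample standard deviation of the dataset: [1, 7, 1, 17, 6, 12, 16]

6.6045

Step 1: Compute the mean: 8.5714
Step 2: Sum of squared deviations from the mean: 261.7143
Step 3: Sample variance = 261.7143 / 6 = 43.619
Step 4: Standard deviation = sqrt(43.619) = 6.6045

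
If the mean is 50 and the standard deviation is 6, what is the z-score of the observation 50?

0

Step 1: Recall the z-score formula: z = (x - mu) / sigma
Step 2: Substitute values: z = (50 - 50) / 6
Step 3: z = 0 / 6 = 0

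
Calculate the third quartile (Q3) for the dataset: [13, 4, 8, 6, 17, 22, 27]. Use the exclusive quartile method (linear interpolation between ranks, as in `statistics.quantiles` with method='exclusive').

22

Step 1: Sort the data: [4, 6, 8, 13, 17, 22, 27]
Step 2: n = 7
Step 3: Using the exclusive quartile method:
  Q1 = 6
  Q2 (median) = 13
  Q3 = 22
  IQR = Q3 - Q1 = 22 - 6 = 16
Step 4: Q3 = 22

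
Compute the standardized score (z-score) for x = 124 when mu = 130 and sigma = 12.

-0.5

Step 1: Recall the z-score formula: z = (x - mu) / sigma
Step 2: Substitute values: z = (124 - 130) / 12
Step 3: z = -6 / 12 = -0.5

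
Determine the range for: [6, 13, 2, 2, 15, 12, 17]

15

Step 1: Identify the maximum value: max = 17
Step 2: Identify the minimum value: min = 2
Step 3: Range = max - min = 17 - 2 = 15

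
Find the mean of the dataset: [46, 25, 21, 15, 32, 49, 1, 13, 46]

27.5556

Step 1: Sum all values: 46 + 25 + 21 + 15 + 32 + 49 + 1 + 13 + 46 = 248
Step 2: Count the number of values: n = 9
Step 3: Mean = sum / n = 248 / 9 = 27.5556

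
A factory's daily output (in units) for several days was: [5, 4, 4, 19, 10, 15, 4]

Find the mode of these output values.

4

Step 1: Count the frequency of each value:
  4: appears 3 time(s)
  5: appears 1 time(s)
  10: appears 1 time(s)
  15: appears 1 time(s)
  19: appears 1 time(s)
Step 2: The value 4 appears most frequently (3 times).
Step 3: Mode = 4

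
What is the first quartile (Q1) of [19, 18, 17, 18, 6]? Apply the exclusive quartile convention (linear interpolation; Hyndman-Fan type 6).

11.5

Step 1: Sort the data: [6, 17, 18, 18, 19]
Step 2: n = 5
Step 3: Using the exclusive quartile method:
  Q1 = 11.5
  Q2 (median) = 18
  Q3 = 18.5
  IQR = Q3 - Q1 = 18.5 - 11.5 = 7
Step 4: Q1 = 11.5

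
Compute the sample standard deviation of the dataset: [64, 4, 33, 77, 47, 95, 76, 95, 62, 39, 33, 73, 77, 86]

26.7776

Step 1: Compute the mean: 61.5
Step 2: Sum of squared deviations from the mean: 9321.5
Step 3: Sample variance = 9321.5 / 13 = 717.0385
Step 4: Standard deviation = sqrt(717.0385) = 26.7776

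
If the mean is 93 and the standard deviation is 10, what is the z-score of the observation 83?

-1

Step 1: Recall the z-score formula: z = (x - mu) / sigma
Step 2: Substitute values: z = (83 - 93) / 10
Step 3: z = -10 / 10 = -1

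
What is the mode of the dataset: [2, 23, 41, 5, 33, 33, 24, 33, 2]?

33

Step 1: Count the frequency of each value:
  2: appears 2 time(s)
  5: appears 1 time(s)
  23: appears 1 time(s)
  24: appears 1 time(s)
  33: appears 3 time(s)
  41: appears 1 time(s)
Step 2: The value 33 appears most frequently (3 times).
Step 3: Mode = 33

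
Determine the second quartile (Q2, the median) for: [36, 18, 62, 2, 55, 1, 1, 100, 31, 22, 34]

31

Step 1: Sort the data: [1, 1, 2, 18, 22, 31, 34, 36, 55, 62, 100]
Step 2: n = 11
Step 3: Q2 is the median. Since n is odd, it is the middle value at position 6: 31
Step 4: Q2 = 31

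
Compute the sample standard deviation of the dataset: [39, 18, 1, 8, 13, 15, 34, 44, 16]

14.6837

Step 1: Compute the mean: 20.8889
Step 2: Sum of squared deviations from the mean: 1724.8889
Step 3: Sample variance = 1724.8889 / 8 = 215.6111
Step 4: Standard deviation = sqrt(215.6111) = 14.6837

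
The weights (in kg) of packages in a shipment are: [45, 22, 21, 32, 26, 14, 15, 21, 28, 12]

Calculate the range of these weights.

33

Step 1: Identify the maximum value: max = 45
Step 2: Identify the minimum value: min = 12
Step 3: Range = max - min = 45 - 12 = 33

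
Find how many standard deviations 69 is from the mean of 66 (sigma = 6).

0.5

Step 1: Recall the z-score formula: z = (x - mu) / sigma
Step 2: Substitute values: z = (69 - 66) / 6
Step 3: z = 3 / 6 = 0.5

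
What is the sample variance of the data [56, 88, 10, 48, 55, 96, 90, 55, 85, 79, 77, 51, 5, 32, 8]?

948.381

Step 1: Compute the mean: (56 + 88 + 10 + 48 + 55 + 96 + 90 + 55 + 85 + 79 + 77 + 51 + 5 + 32 + 8) / 15 = 55.6667
Step 2: Compute squared deviations from the mean:
  (56 - 55.6667)^2 = 0.1111
  (88 - 55.6667)^2 = 1045.4444
  (10 - 55.6667)^2 = 2085.4444
  (48 - 55.6667)^2 = 58.7778
  (55 - 55.6667)^2 = 0.4444
  (96 - 55.6667)^2 = 1626.7778
  (90 - 55.6667)^2 = 1178.7778
  (55 - 55.6667)^2 = 0.4444
  (85 - 55.6667)^2 = 860.4444
  (79 - 55.6667)^2 = 544.4444
  (77 - 55.6667)^2 = 455.1111
  (51 - 55.6667)^2 = 21.7778
  (5 - 55.6667)^2 = 2567.1111
  (32 - 55.6667)^2 = 560.1111
  (8 - 55.6667)^2 = 2272.1111
Step 3: Sum of squared deviations = 13277.3333
Step 4: Sample variance = 13277.3333 / 14 = 948.381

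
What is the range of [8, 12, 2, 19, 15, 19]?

17

Step 1: Identify the maximum value: max = 19
Step 2: Identify the minimum value: min = 2
Step 3: Range = max - min = 19 - 2 = 17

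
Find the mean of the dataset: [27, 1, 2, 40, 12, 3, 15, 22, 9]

14.5556

Step 1: Sum all values: 27 + 1 + 2 + 40 + 12 + 3 + 15 + 22 + 9 = 131
Step 2: Count the number of values: n = 9
Step 3: Mean = sum / n = 131 / 9 = 14.5556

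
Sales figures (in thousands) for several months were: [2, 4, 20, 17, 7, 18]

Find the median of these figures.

12

Step 1: Sort the data in ascending order: [2, 4, 7, 17, 18, 20]
Step 2: The number of values is n = 6.
Step 3: Since n is even, the median is the average of positions 3 and 4:
  Median = (7 + 17) / 2 = 12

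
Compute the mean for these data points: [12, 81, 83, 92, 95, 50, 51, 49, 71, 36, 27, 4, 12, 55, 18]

49.0667

Step 1: Sum all values: 12 + 81 + 83 + 92 + 95 + 50 + 51 + 49 + 71 + 36 + 27 + 4 + 12 + 55 + 18 = 736
Step 2: Count the number of values: n = 15
Step 3: Mean = sum / n = 736 / 15 = 49.0667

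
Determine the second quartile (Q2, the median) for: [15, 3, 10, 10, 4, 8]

9

Step 1: Sort the data: [3, 4, 8, 10, 10, 15]
Step 2: n = 6
Step 3: Q2 is the median. Since n is even, it is the average of the values at positions 3 and 4:
  Q2 = (8 + 10) / 2 = 9
Step 4: Q2 = 9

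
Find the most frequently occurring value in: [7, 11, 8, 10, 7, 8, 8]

8

Step 1: Count the frequency of each value:
  7: appears 2 time(s)
  8: appears 3 time(s)
  10: appears 1 time(s)
  11: appears 1 time(s)
Step 2: The value 8 appears most frequently (3 times).
Step 3: Mode = 8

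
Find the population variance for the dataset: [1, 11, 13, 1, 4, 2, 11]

24.1224

Step 1: Compute the mean: (1 + 11 + 13 + 1 + 4 + 2 + 11) / 7 = 6.1429
Step 2: Compute squared deviations from the mean:
  (1 - 6.1429)^2 = 26.449
  (11 - 6.1429)^2 = 23.5918
  (13 - 6.1429)^2 = 47.0204
  (1 - 6.1429)^2 = 26.449
  (4 - 6.1429)^2 = 4.5918
  (2 - 6.1429)^2 = 17.1633
  (11 - 6.1429)^2 = 23.5918
Step 3: Sum of squared deviations = 168.8571
Step 4: Population variance = 168.8571 / 7 = 24.1224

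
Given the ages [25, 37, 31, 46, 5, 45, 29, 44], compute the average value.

32.75

Step 1: Sum all values: 25 + 37 + 31 + 46 + 5 + 45 + 29 + 44 = 262
Step 2: Count the number of values: n = 8
Step 3: Mean = sum / n = 262 / 8 = 32.75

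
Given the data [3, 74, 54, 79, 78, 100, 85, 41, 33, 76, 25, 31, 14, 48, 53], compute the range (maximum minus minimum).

97

Step 1: Identify the maximum value: max = 100
Step 2: Identify the minimum value: min = 3
Step 3: Range = max - min = 100 - 3 = 97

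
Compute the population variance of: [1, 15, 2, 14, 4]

36.56

Step 1: Compute the mean: (1 + 15 + 2 + 14 + 4) / 5 = 7.2
Step 2: Compute squared deviations from the mean:
  (1 - 7.2)^2 = 38.44
  (15 - 7.2)^2 = 60.84
  (2 - 7.2)^2 = 27.04
  (14 - 7.2)^2 = 46.24
  (4 - 7.2)^2 = 10.24
Step 3: Sum of squared deviations = 182.8
Step 4: Population variance = 182.8 / 5 = 36.56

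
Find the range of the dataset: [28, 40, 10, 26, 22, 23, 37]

30

Step 1: Identify the maximum value: max = 40
Step 2: Identify the minimum value: min = 10
Step 3: Range = max - min = 40 - 10 = 30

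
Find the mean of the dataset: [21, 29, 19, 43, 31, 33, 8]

26.2857

Step 1: Sum all values: 21 + 29 + 19 + 43 + 31 + 33 + 8 = 184
Step 2: Count the number of values: n = 7
Step 3: Mean = sum / n = 184 / 7 = 26.2857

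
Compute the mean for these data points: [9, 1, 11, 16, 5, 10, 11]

9

Step 1: Sum all values: 9 + 1 + 11 + 16 + 5 + 10 + 11 = 63
Step 2: Count the number of values: n = 7
Step 3: Mean = sum / n = 63 / 7 = 9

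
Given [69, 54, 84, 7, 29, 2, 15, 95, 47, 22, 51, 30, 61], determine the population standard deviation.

27.9412

Step 1: Compute the mean: 43.5385
Step 2: Sum of squared deviations from the mean: 10149.2308
Step 3: Population variance = 10149.2308 / 13 = 780.7101
Step 4: Standard deviation = sqrt(780.7101) = 27.9412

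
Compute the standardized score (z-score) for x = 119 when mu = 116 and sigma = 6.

0.5

Step 1: Recall the z-score formula: z = (x - mu) / sigma
Step 2: Substitute values: z = (119 - 116) / 6
Step 3: z = 3 / 6 = 0.5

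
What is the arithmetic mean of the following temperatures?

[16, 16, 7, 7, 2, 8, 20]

10.8571

Step 1: Sum all values: 16 + 16 + 7 + 7 + 2 + 8 + 20 = 76
Step 2: Count the number of values: n = 7
Step 3: Mean = sum / n = 76 / 7 = 10.8571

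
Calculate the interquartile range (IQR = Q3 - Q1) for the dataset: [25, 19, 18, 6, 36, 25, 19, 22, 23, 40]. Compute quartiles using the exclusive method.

9

Step 1: Sort the data: [6, 18, 19, 19, 22, 23, 25, 25, 36, 40]
Step 2: n = 10
Step 3: Using the exclusive quartile method:
  Q1 = 18.75
  Q2 (median) = 22.5
  Q3 = 27.75
  IQR = Q3 - Q1 = 27.75 - 18.75 = 9
Step 4: IQR = 9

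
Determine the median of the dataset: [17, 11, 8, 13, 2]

11

Step 1: Sort the data in ascending order: [2, 8, 11, 13, 17]
Step 2: The number of values is n = 5.
Step 3: Since n is odd, the median is the middle value at position 3: 11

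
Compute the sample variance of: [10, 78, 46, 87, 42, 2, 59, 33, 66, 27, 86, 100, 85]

993.7692

Step 1: Compute the mean: (10 + 78 + 46 + 87 + 42 + 2 + 59 + 33 + 66 + 27 + 86 + 100 + 85) / 13 = 55.4615
Step 2: Compute squared deviations from the mean:
  (10 - 55.4615)^2 = 2066.7515
  (78 - 55.4615)^2 = 507.9822
  (46 - 55.4615)^2 = 89.5207
  (87 - 55.4615)^2 = 994.6746
  (42 - 55.4615)^2 = 181.213
  (2 - 55.4615)^2 = 2858.1361
  (59 - 55.4615)^2 = 12.5207
  (33 - 55.4615)^2 = 504.5207
  (66 - 55.4615)^2 = 111.0592
  (27 - 55.4615)^2 = 810.0592
  (86 - 55.4615)^2 = 932.5976
  (100 - 55.4615)^2 = 1983.6746
  (85 - 55.4615)^2 = 872.5207
Step 3: Sum of squared deviations = 11925.2308
Step 4: Sample variance = 11925.2308 / 12 = 993.7692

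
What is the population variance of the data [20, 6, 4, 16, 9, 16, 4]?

36.7755

Step 1: Compute the mean: (20 + 6 + 4 + 16 + 9 + 16 + 4) / 7 = 10.7143
Step 2: Compute squared deviations from the mean:
  (20 - 10.7143)^2 = 86.2245
  (6 - 10.7143)^2 = 22.2245
  (4 - 10.7143)^2 = 45.0816
  (16 - 10.7143)^2 = 27.9388
  (9 - 10.7143)^2 = 2.9388
  (16 - 10.7143)^2 = 27.9388
  (4 - 10.7143)^2 = 45.0816
Step 3: Sum of squared deviations = 257.4286
Step 4: Population variance = 257.4286 / 7 = 36.7755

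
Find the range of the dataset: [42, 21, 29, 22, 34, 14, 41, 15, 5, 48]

43

Step 1: Identify the maximum value: max = 48
Step 2: Identify the minimum value: min = 5
Step 3: Range = max - min = 48 - 5 = 43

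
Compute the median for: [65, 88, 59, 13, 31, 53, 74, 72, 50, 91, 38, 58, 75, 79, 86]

65

Step 1: Sort the data in ascending order: [13, 31, 38, 50, 53, 58, 59, 65, 72, 74, 75, 79, 86, 88, 91]
Step 2: The number of values is n = 15.
Step 3: Since n is odd, the median is the middle value at position 8: 65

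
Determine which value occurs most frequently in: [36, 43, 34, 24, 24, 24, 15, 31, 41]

24

Step 1: Count the frequency of each value:
  15: appears 1 time(s)
  24: appears 3 time(s)
  31: appears 1 time(s)
  34: appears 1 time(s)
  36: appears 1 time(s)
  41: appears 1 time(s)
  43: appears 1 time(s)
Step 2: The value 24 appears most frequently (3 times).
Step 3: Mode = 24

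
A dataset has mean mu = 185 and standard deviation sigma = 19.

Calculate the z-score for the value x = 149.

-1.8947

Step 1: Recall the z-score formula: z = (x - mu) / sigma
Step 2: Substitute values: z = (149 - 185) / 19
Step 3: z = -36 / 19 = -1.8947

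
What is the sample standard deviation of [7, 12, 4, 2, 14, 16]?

5.6716

Step 1: Compute the mean: 9.1667
Step 2: Sum of squared deviations from the mean: 160.8333
Step 3: Sample variance = 160.8333 / 5 = 32.1667
Step 4: Standard deviation = sqrt(32.1667) = 5.6716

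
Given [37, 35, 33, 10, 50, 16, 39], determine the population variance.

163.6735

Step 1: Compute the mean: (37 + 35 + 33 + 10 + 50 + 16 + 39) / 7 = 31.4286
Step 2: Compute squared deviations from the mean:
  (37 - 31.4286)^2 = 31.0408
  (35 - 31.4286)^2 = 12.7551
  (33 - 31.4286)^2 = 2.4694
  (10 - 31.4286)^2 = 459.1837
  (50 - 31.4286)^2 = 344.898
  (16 - 31.4286)^2 = 238.0408
  (39 - 31.4286)^2 = 57.3265
Step 3: Sum of squared deviations = 1145.7143
Step 4: Population variance = 1145.7143 / 7 = 163.6735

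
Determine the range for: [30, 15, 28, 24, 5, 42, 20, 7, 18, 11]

37

Step 1: Identify the maximum value: max = 42
Step 2: Identify the minimum value: min = 5
Step 3: Range = max - min = 42 - 5 = 37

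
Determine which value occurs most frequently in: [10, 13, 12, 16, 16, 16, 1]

16

Step 1: Count the frequency of each value:
  1: appears 1 time(s)
  10: appears 1 time(s)
  12: appears 1 time(s)
  13: appears 1 time(s)
  16: appears 3 time(s)
Step 2: The value 16 appears most frequently (3 times).
Step 3: Mode = 16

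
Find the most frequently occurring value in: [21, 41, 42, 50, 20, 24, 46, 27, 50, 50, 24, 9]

50

Step 1: Count the frequency of each value:
  9: appears 1 time(s)
  20: appears 1 time(s)
  21: appears 1 time(s)
  24: appears 2 time(s)
  27: appears 1 time(s)
  41: appears 1 time(s)
  42: appears 1 time(s)
  46: appears 1 time(s)
  50: appears 3 time(s)
Step 2: The value 50 appears most frequently (3 times).
Step 3: Mode = 50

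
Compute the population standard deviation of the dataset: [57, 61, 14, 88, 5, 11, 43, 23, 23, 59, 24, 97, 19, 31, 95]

30.1212

Step 1: Compute the mean: 43.3333
Step 2: Sum of squared deviations from the mean: 13609.3333
Step 3: Population variance = 13609.3333 / 15 = 907.2889
Step 4: Standard deviation = sqrt(907.2889) = 30.1212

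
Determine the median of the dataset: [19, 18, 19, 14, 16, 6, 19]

18

Step 1: Sort the data in ascending order: [6, 14, 16, 18, 19, 19, 19]
Step 2: The number of values is n = 7.
Step 3: Since n is odd, the median is the middle value at position 4: 18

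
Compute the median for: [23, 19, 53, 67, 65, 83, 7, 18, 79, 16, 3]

23

Step 1: Sort the data in ascending order: [3, 7, 16, 18, 19, 23, 53, 65, 67, 79, 83]
Step 2: The number of values is n = 11.
Step 3: Since n is odd, the median is the middle value at position 6: 23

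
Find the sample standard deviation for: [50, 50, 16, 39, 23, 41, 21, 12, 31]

14.2926

Step 1: Compute the mean: 31.4444
Step 2: Sum of squared deviations from the mean: 1634.2222
Step 3: Sample variance = 1634.2222 / 8 = 204.2778
Step 4: Standard deviation = sqrt(204.2778) = 14.2926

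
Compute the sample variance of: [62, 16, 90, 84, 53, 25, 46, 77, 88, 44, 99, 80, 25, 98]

819.0165

Step 1: Compute the mean: (62 + 16 + 90 + 84 + 53 + 25 + 46 + 77 + 88 + 44 + 99 + 80 + 25 + 98) / 14 = 63.3571
Step 2: Compute squared deviations from the mean:
  (62 - 63.3571)^2 = 1.8418
  (16 - 63.3571)^2 = 2242.699
  (90 - 63.3571)^2 = 709.8418
  (84 - 63.3571)^2 = 426.1276
  (53 - 63.3571)^2 = 107.2704
  (25 - 63.3571)^2 = 1471.2704
  (46 - 63.3571)^2 = 301.2704
  (77 - 63.3571)^2 = 186.1276
  (88 - 63.3571)^2 = 607.2704
  (44 - 63.3571)^2 = 374.699
  (99 - 63.3571)^2 = 1270.4133
  (80 - 63.3571)^2 = 276.9847
  (25 - 63.3571)^2 = 1471.2704
  (98 - 63.3571)^2 = 1200.1276
Step 3: Sum of squared deviations = 10647.2143
Step 4: Sample variance = 10647.2143 / 13 = 819.0165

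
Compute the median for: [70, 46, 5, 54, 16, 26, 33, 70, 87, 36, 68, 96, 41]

46

Step 1: Sort the data in ascending order: [5, 16, 26, 33, 36, 41, 46, 54, 68, 70, 70, 87, 96]
Step 2: The number of values is n = 13.
Step 3: Since n is odd, the median is the middle value at position 7: 46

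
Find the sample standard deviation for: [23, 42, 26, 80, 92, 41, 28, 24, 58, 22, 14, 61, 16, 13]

25.1693

Step 1: Compute the mean: 38.5714
Step 2: Sum of squared deviations from the mean: 8235.4286
Step 3: Sample variance = 8235.4286 / 13 = 633.4945
Step 4: Standard deviation = sqrt(633.4945) = 25.1693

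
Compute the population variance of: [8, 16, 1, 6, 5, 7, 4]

18.7755

Step 1: Compute the mean: (8 + 16 + 1 + 6 + 5 + 7 + 4) / 7 = 6.7143
Step 2: Compute squared deviations from the mean:
  (8 - 6.7143)^2 = 1.6531
  (16 - 6.7143)^2 = 86.2245
  (1 - 6.7143)^2 = 32.6531
  (6 - 6.7143)^2 = 0.5102
  (5 - 6.7143)^2 = 2.9388
  (7 - 6.7143)^2 = 0.0816
  (4 - 6.7143)^2 = 7.3673
Step 3: Sum of squared deviations = 131.4286
Step 4: Population variance = 131.4286 / 7 = 18.7755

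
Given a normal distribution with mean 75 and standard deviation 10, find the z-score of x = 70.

-0.5

Step 1: Recall the z-score formula: z = (x - mu) / sigma
Step 2: Substitute values: z = (70 - 75) / 10
Step 3: z = -5 / 10 = -0.5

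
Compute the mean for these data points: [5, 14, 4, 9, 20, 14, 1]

9.5714

Step 1: Sum all values: 5 + 14 + 4 + 9 + 20 + 14 + 1 = 67
Step 2: Count the number of values: n = 7
Step 3: Mean = sum / n = 67 / 7 = 9.5714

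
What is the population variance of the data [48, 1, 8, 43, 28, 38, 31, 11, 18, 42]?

243.36

Step 1: Compute the mean: (48 + 1 + 8 + 43 + 28 + 38 + 31 + 11 + 18 + 42) / 10 = 26.8
Step 2: Compute squared deviations from the mean:
  (48 - 26.8)^2 = 449.44
  (1 - 26.8)^2 = 665.64
  (8 - 26.8)^2 = 353.44
  (43 - 26.8)^2 = 262.44
  (28 - 26.8)^2 = 1.44
  (38 - 26.8)^2 = 125.44
  (31 - 26.8)^2 = 17.64
  (11 - 26.8)^2 = 249.64
  (18 - 26.8)^2 = 77.44
  (42 - 26.8)^2 = 231.04
Step 3: Sum of squared deviations = 2433.6
Step 4: Population variance = 2433.6 / 10 = 243.36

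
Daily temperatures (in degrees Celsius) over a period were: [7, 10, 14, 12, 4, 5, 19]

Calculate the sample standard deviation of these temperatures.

5.3363

Step 1: Compute the mean: 10.1429
Step 2: Sum of squared deviations from the mean: 170.8571
Step 3: Sample variance = 170.8571 / 6 = 28.4762
Step 4: Standard deviation = sqrt(28.4762) = 5.3363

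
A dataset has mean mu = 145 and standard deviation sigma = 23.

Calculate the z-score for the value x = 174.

1.2609

Step 1: Recall the z-score formula: z = (x - mu) / sigma
Step 2: Substitute values: z = (174 - 145) / 23
Step 3: z = 29 / 23 = 1.2609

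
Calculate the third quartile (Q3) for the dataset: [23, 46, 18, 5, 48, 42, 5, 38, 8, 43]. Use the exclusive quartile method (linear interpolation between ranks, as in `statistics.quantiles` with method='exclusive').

43.75

Step 1: Sort the data: [5, 5, 8, 18, 23, 38, 42, 43, 46, 48]
Step 2: n = 10
Step 3: Using the exclusive quartile method:
  Q1 = 7.25
  Q2 (median) = 30.5
  Q3 = 43.75
  IQR = Q3 - Q1 = 43.75 - 7.25 = 36.5
Step 4: Q3 = 43.75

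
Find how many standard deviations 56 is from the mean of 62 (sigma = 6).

-1

Step 1: Recall the z-score formula: z = (x - mu) / sigma
Step 2: Substitute values: z = (56 - 62) / 6
Step 3: z = -6 / 6 = -1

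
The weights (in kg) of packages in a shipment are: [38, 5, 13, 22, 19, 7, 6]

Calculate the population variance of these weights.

119.9184

Step 1: Compute the mean: (38 + 5 + 13 + 22 + 19 + 7 + 6) / 7 = 15.7143
Step 2: Compute squared deviations from the mean:
  (38 - 15.7143)^2 = 496.6531
  (5 - 15.7143)^2 = 114.7959
  (13 - 15.7143)^2 = 7.3673
  (22 - 15.7143)^2 = 39.5102
  (19 - 15.7143)^2 = 10.7959
  (7 - 15.7143)^2 = 75.9388
  (6 - 15.7143)^2 = 94.3673
Step 3: Sum of squared deviations = 839.4286
Step 4: Population variance = 839.4286 / 7 = 119.9184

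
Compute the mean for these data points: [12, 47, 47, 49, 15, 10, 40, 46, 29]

32.7778

Step 1: Sum all values: 12 + 47 + 47 + 49 + 15 + 10 + 40 + 46 + 29 = 295
Step 2: Count the number of values: n = 9
Step 3: Mean = sum / n = 295 / 9 = 32.7778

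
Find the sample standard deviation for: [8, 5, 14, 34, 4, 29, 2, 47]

16.7113

Step 1: Compute the mean: 17.875
Step 2: Sum of squared deviations from the mean: 1954.875
Step 3: Sample variance = 1954.875 / 7 = 279.2679
Step 4: Standard deviation = sqrt(279.2679) = 16.7113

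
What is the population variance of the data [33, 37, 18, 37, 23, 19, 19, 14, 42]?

94.9877

Step 1: Compute the mean: (33 + 37 + 18 + 37 + 23 + 19 + 19 + 14 + 42) / 9 = 26.8889
Step 2: Compute squared deviations from the mean:
  (33 - 26.8889)^2 = 37.3457
  (37 - 26.8889)^2 = 102.2346
  (18 - 26.8889)^2 = 79.0123
  (37 - 26.8889)^2 = 102.2346
  (23 - 26.8889)^2 = 15.1235
  (19 - 26.8889)^2 = 62.2346
  (19 - 26.8889)^2 = 62.2346
  (14 - 26.8889)^2 = 166.1235
  (42 - 26.8889)^2 = 228.3457
Step 3: Sum of squared deviations = 854.8889
Step 4: Population variance = 854.8889 / 9 = 94.9877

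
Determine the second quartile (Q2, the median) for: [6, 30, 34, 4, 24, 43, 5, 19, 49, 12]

21.5

Step 1: Sort the data: [4, 5, 6, 12, 19, 24, 30, 34, 43, 49]
Step 2: n = 10
Step 3: Q2 is the median. Since n is even, it is the average of the values at positions 5 and 6:
  Q2 = (19 + 24) / 2 = 21.5
Step 4: Q2 = 21.5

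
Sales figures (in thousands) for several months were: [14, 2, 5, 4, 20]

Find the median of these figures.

5

Step 1: Sort the data in ascending order: [2, 4, 5, 14, 20]
Step 2: The number of values is n = 5.
Step 3: Since n is odd, the median is the middle value at position 3: 5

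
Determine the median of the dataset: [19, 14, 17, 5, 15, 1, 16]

15

Step 1: Sort the data in ascending order: [1, 5, 14, 15, 16, 17, 19]
Step 2: The number of values is n = 7.
Step 3: Since n is odd, the median is the middle value at position 4: 15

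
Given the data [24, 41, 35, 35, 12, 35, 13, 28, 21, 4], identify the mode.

35

Step 1: Count the frequency of each value:
  4: appears 1 time(s)
  12: appears 1 time(s)
  13: appears 1 time(s)
  21: appears 1 time(s)
  24: appears 1 time(s)
  28: appears 1 time(s)
  35: appears 3 time(s)
  41: appears 1 time(s)
Step 2: The value 35 appears most frequently (3 times).
Step 3: Mode = 35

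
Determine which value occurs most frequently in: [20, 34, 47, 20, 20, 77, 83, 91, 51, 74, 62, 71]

20

Step 1: Count the frequency of each value:
  20: appears 3 time(s)
  34: appears 1 time(s)
  47: appears 1 time(s)
  51: appears 1 time(s)
  62: appears 1 time(s)
  71: appears 1 time(s)
  74: appears 1 time(s)
  77: appears 1 time(s)
  83: appears 1 time(s)
  91: appears 1 time(s)
Step 2: The value 20 appears most frequently (3 times).
Step 3: Mode = 20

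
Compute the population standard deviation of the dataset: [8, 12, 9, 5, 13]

2.8705

Step 1: Compute the mean: 9.4
Step 2: Sum of squared deviations from the mean: 41.2
Step 3: Population variance = 41.2 / 5 = 8.24
Step 4: Standard deviation = sqrt(8.24) = 2.8705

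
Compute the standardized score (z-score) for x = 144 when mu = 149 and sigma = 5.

-1

Step 1: Recall the z-score formula: z = (x - mu) / sigma
Step 2: Substitute values: z = (144 - 149) / 5
Step 3: z = -5 / 5 = -1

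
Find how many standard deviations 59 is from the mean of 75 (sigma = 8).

-2

Step 1: Recall the z-score formula: z = (x - mu) / sigma
Step 2: Substitute values: z = (59 - 75) / 8
Step 3: z = -16 / 8 = -2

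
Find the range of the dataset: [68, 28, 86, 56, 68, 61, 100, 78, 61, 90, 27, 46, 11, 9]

91

Step 1: Identify the maximum value: max = 100
Step 2: Identify the minimum value: min = 9
Step 3: Range = max - min = 100 - 9 = 91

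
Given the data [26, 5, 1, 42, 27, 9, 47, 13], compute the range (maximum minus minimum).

46

Step 1: Identify the maximum value: max = 47
Step 2: Identify the minimum value: min = 1
Step 3: Range = max - min = 47 - 1 = 46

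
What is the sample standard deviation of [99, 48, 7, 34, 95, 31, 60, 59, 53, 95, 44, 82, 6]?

31.3604

Step 1: Compute the mean: 54.8462
Step 2: Sum of squared deviations from the mean: 11801.6923
Step 3: Sample variance = 11801.6923 / 12 = 983.4744
Step 4: Standard deviation = sqrt(983.4744) = 31.3604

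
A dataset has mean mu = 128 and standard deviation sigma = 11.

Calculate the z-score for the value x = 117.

-1

Step 1: Recall the z-score formula: z = (x - mu) / sigma
Step 2: Substitute values: z = (117 - 128) / 11
Step 3: z = -11 / 11 = -1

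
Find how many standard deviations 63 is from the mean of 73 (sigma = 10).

-1

Step 1: Recall the z-score formula: z = (x - mu) / sigma
Step 2: Substitute values: z = (63 - 73) / 10
Step 3: z = -10 / 10 = -1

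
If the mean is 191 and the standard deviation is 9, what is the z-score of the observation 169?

-2.4444

Step 1: Recall the z-score formula: z = (x - mu) / sigma
Step 2: Substitute values: z = (169 - 191) / 9
Step 3: z = -22 / 9 = -2.4444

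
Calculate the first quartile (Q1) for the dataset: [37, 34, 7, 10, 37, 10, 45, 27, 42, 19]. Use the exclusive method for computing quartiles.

10

Step 1: Sort the data: [7, 10, 10, 19, 27, 34, 37, 37, 42, 45]
Step 2: n = 10
Step 3: Using the exclusive quartile method:
  Q1 = 10
  Q2 (median) = 30.5
  Q3 = 38.25
  IQR = Q3 - Q1 = 38.25 - 10 = 28.25
Step 4: Q1 = 10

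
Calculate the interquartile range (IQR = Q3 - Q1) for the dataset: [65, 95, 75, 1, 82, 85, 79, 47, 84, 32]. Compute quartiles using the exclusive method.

41

Step 1: Sort the data: [1, 32, 47, 65, 75, 79, 82, 84, 85, 95]
Step 2: n = 10
Step 3: Using the exclusive quartile method:
  Q1 = 43.25
  Q2 (median) = 77
  Q3 = 84.25
  IQR = Q3 - Q1 = 84.25 - 43.25 = 41
Step 4: IQR = 41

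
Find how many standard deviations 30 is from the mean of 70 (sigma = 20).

-2

Step 1: Recall the z-score formula: z = (x - mu) / sigma
Step 2: Substitute values: z = (30 - 70) / 20
Step 3: z = -40 / 20 = -2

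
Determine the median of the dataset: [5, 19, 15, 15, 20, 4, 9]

15

Step 1: Sort the data in ascending order: [4, 5, 9, 15, 15, 19, 20]
Step 2: The number of values is n = 7.
Step 3: Since n is odd, the median is the middle value at position 4: 15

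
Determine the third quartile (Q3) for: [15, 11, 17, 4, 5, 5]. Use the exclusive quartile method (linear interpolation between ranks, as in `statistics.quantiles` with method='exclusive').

15.5

Step 1: Sort the data: [4, 5, 5, 11, 15, 17]
Step 2: n = 6
Step 3: Using the exclusive quartile method:
  Q1 = 4.75
  Q2 (median) = 8
  Q3 = 15.5
  IQR = Q3 - Q1 = 15.5 - 4.75 = 10.75
Step 4: Q3 = 15.5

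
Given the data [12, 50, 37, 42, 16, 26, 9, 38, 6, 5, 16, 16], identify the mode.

16

Step 1: Count the frequency of each value:
  5: appears 1 time(s)
  6: appears 1 time(s)
  9: appears 1 time(s)
  12: appears 1 time(s)
  16: appears 3 time(s)
  26: appears 1 time(s)
  37: appears 1 time(s)
  38: appears 1 time(s)
  42: appears 1 time(s)
  50: appears 1 time(s)
Step 2: The value 16 appears most frequently (3 times).
Step 3: Mode = 16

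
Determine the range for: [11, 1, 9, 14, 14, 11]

13

Step 1: Identify the maximum value: max = 14
Step 2: Identify the minimum value: min = 1
Step 3: Range = max - min = 14 - 1 = 13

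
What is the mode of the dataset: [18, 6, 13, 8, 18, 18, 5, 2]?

18

Step 1: Count the frequency of each value:
  2: appears 1 time(s)
  5: appears 1 time(s)
  6: appears 1 time(s)
  8: appears 1 time(s)
  13: appears 1 time(s)
  18: appears 3 time(s)
Step 2: The value 18 appears most frequently (3 times).
Step 3: Mode = 18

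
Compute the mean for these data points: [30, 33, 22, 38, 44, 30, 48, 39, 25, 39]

34.8

Step 1: Sum all values: 30 + 33 + 22 + 38 + 44 + 30 + 48 + 39 + 25 + 39 = 348
Step 2: Count the number of values: n = 10
Step 3: Mean = sum / n = 348 / 10 = 34.8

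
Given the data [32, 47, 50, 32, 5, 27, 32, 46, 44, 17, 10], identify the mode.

32

Step 1: Count the frequency of each value:
  5: appears 1 time(s)
  10: appears 1 time(s)
  17: appears 1 time(s)
  27: appears 1 time(s)
  32: appears 3 time(s)
  44: appears 1 time(s)
  46: appears 1 time(s)
  47: appears 1 time(s)
  50: appears 1 time(s)
Step 2: The value 32 appears most frequently (3 times).
Step 3: Mode = 32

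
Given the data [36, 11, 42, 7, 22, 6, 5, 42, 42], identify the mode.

42

Step 1: Count the frequency of each value:
  5: appears 1 time(s)
  6: appears 1 time(s)
  7: appears 1 time(s)
  11: appears 1 time(s)
  22: appears 1 time(s)
  36: appears 1 time(s)
  42: appears 3 time(s)
Step 2: The value 42 appears most frequently (3 times).
Step 3: Mode = 42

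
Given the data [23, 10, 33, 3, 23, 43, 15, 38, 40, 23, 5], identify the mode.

23

Step 1: Count the frequency of each value:
  3: appears 1 time(s)
  5: appears 1 time(s)
  10: appears 1 time(s)
  15: appears 1 time(s)
  23: appears 3 time(s)
  33: appears 1 time(s)
  38: appears 1 time(s)
  40: appears 1 time(s)
  43: appears 1 time(s)
Step 2: The value 23 appears most frequently (3 times).
Step 3: Mode = 23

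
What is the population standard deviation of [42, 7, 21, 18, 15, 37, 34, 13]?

11.8632

Step 1: Compute the mean: 23.375
Step 2: Sum of squared deviations from the mean: 1125.875
Step 3: Population variance = 1125.875 / 8 = 140.7344
Step 4: Standard deviation = sqrt(140.7344) = 11.8632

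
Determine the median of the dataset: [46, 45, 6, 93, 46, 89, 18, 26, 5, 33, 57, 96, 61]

46

Step 1: Sort the data in ascending order: [5, 6, 18, 26, 33, 45, 46, 46, 57, 61, 89, 93, 96]
Step 2: The number of values is n = 13.
Step 3: Since n is odd, the median is the middle value at position 7: 46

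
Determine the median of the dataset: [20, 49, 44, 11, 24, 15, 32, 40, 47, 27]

29.5

Step 1: Sort the data in ascending order: [11, 15, 20, 24, 27, 32, 40, 44, 47, 49]
Step 2: The number of values is n = 10.
Step 3: Since n is even, the median is the average of positions 5 and 6:
  Median = (27 + 32) / 2 = 29.5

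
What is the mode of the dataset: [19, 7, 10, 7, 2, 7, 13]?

7

Step 1: Count the frequency of each value:
  2: appears 1 time(s)
  7: appears 3 time(s)
  10: appears 1 time(s)
  13: appears 1 time(s)
  19: appears 1 time(s)
Step 2: The value 7 appears most frequently (3 times).
Step 3: Mode = 7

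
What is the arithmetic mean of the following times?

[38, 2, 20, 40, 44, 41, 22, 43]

31.25

Step 1: Sum all values: 38 + 2 + 20 + 40 + 44 + 41 + 22 + 43 = 250
Step 2: Count the number of values: n = 8
Step 3: Mean = sum / n = 250 / 8 = 31.25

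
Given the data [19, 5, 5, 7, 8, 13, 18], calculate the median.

8

Step 1: Sort the data in ascending order: [5, 5, 7, 8, 13, 18, 19]
Step 2: The number of values is n = 7.
Step 3: Since n is odd, the median is the middle value at position 4: 8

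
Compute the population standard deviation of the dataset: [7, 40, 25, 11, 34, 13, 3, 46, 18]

14.3639

Step 1: Compute the mean: 21.8889
Step 2: Sum of squared deviations from the mean: 1856.8889
Step 3: Population variance = 1856.8889 / 9 = 206.321
Step 4: Standard deviation = sqrt(206.321) = 14.3639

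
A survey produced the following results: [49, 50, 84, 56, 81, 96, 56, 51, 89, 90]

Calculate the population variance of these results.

334.76

Step 1: Compute the mean: (49 + 50 + 84 + 56 + 81 + 96 + 56 + 51 + 89 + 90) / 10 = 70.2
Step 2: Compute squared deviations from the mean:
  (49 - 70.2)^2 = 449.44
  (50 - 70.2)^2 = 408.04
  (84 - 70.2)^2 = 190.44
  (56 - 70.2)^2 = 201.64
  (81 - 70.2)^2 = 116.64
  (96 - 70.2)^2 = 665.64
  (56 - 70.2)^2 = 201.64
  (51 - 70.2)^2 = 368.64
  (89 - 70.2)^2 = 353.44
  (90 - 70.2)^2 = 392.04
Step 3: Sum of squared deviations = 3347.6
Step 4: Population variance = 3347.6 / 10 = 334.76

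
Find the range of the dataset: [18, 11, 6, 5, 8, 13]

13

Step 1: Identify the maximum value: max = 18
Step 2: Identify the minimum value: min = 5
Step 3: Range = max - min = 18 - 5 = 13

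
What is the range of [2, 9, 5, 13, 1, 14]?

13

Step 1: Identify the maximum value: max = 14
Step 2: Identify the minimum value: min = 1
Step 3: Range = max - min = 14 - 1 = 13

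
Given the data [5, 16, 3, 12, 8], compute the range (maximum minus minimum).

13

Step 1: Identify the maximum value: max = 16
Step 2: Identify the minimum value: min = 3
Step 3: Range = max - min = 16 - 3 = 13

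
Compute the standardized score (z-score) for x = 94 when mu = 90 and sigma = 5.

0.8

Step 1: Recall the z-score formula: z = (x - mu) / sigma
Step 2: Substitute values: z = (94 - 90) / 5
Step 3: z = 4 / 5 = 0.8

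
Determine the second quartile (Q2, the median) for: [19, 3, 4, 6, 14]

6

Step 1: Sort the data: [3, 4, 6, 14, 19]
Step 2: n = 5
Step 3: Q2 is the median. Since n is odd, it is the middle value at position 3: 6
Step 4: Q2 = 6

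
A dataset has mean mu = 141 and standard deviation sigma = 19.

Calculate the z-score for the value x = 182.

2.1579

Step 1: Recall the z-score formula: z = (x - mu) / sigma
Step 2: Substitute values: z = (182 - 141) / 19
Step 3: z = 41 / 19 = 2.1579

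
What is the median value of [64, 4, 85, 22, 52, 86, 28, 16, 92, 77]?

58

Step 1: Sort the data in ascending order: [4, 16, 22, 28, 52, 64, 77, 85, 86, 92]
Step 2: The number of values is n = 10.
Step 3: Since n is even, the median is the average of positions 5 and 6:
  Median = (52 + 64) / 2 = 58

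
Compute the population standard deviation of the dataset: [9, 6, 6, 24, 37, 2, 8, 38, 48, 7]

15.9389

Step 1: Compute the mean: 18.5
Step 2: Sum of squared deviations from the mean: 2540.5
Step 3: Population variance = 2540.5 / 10 = 254.05
Step 4: Standard deviation = sqrt(254.05) = 15.9389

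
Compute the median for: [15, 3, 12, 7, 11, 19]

11.5

Step 1: Sort the data in ascending order: [3, 7, 11, 12, 15, 19]
Step 2: The number of values is n = 6.
Step 3: Since n is even, the median is the average of positions 3 and 4:
  Median = (11 + 12) / 2 = 11.5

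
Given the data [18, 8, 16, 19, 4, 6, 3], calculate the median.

8

Step 1: Sort the data in ascending order: [3, 4, 6, 8, 16, 18, 19]
Step 2: The number of values is n = 7.
Step 3: Since n is odd, the median is the middle value at position 4: 8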